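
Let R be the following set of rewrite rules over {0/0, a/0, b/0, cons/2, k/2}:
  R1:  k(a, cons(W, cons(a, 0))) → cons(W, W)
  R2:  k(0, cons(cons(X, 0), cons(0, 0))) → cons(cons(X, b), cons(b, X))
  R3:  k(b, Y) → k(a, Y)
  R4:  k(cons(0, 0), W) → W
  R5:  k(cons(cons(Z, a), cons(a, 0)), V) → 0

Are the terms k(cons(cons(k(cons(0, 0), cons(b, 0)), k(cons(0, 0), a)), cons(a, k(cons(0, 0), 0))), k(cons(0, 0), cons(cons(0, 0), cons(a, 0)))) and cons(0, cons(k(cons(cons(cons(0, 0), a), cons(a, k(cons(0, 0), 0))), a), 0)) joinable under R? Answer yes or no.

no — NF(t₁) = 0, NF(t₂) = cons(0, cons(0, 0))

Reduce t₁ = k(cons(cons(k(cons(0, 0), cons(b, 0)), k(cons(0, 0), a)), cons(a, k(cons(0, 0), 0))), k(cons(0, 0), cons(cons(0, 0), cons(a, 0)))):
1. k(cons(cons(k(cons(0, 0), cons(b, 0)), k(cons(0, 0), a)), cons(a, k(cons(0, 0), 0))), k(cons(0, 0), cons(cons(0, 0), cons(a, 0))))  →  k(cons(cons(cons(b, 0), k(cons(0, 0), a)), cons(a, k(cons(0, 0), 0))), k(cons(0, 0), cons(cons(0, 0), cons(a, 0))))   [R4 at 1.1.1]
2. k(cons(cons(cons(b, 0), k(cons(0, 0), a)), cons(a, k(cons(0, 0), 0))), k(cons(0, 0), cons(cons(0, 0), cons(a, 0))))  →  k(cons(cons(cons(b, 0), a), cons(a, k(cons(0, 0), 0))), k(cons(0, 0), cons(cons(0, 0), cons(a, 0))))   [R4 at 1.1.2]
3. k(cons(cons(cons(b, 0), a), cons(a, k(cons(0, 0), 0))), k(cons(0, 0), cons(cons(0, 0), cons(a, 0))))  →  k(cons(cons(cons(b, 0), a), cons(a, 0)), k(cons(0, 0), cons(cons(0, 0), cons(a, 0))))   [R4 at 1.2.2]
4. k(cons(cons(cons(b, 0), a), cons(a, 0)), k(cons(0, 0), cons(cons(0, 0), cons(a, 0))))  →  0   [R5 at ε]

Reduce t₂ = cons(0, cons(k(cons(cons(cons(0, 0), a), cons(a, k(cons(0, 0), 0))), a), 0)):
1. cons(0, cons(k(cons(cons(cons(0, 0), a), cons(a, k(cons(0, 0), 0))), a), 0))  →  cons(0, cons(k(cons(cons(cons(0, 0), a), cons(a, 0)), a), 0))   [R4 at 2.1.1.2.2]
2. cons(0, cons(k(cons(cons(cons(0, 0), a), cons(a, 0)), a), 0))  →  cons(0, cons(0, 0))   [R5 at 2.1]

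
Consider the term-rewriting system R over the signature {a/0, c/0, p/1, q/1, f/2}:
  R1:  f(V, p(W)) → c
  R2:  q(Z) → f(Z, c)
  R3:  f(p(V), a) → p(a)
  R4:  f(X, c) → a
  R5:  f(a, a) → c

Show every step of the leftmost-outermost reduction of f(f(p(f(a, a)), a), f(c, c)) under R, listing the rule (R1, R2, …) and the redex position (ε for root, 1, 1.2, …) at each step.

p(a)

1. f(f(p(f(a, a)), a), f(c, c))  →  f(p(a), f(c, c))   [R3 at 1]
2. f(p(a), f(c, c))  →  f(p(a), a)   [R4 at 2]
3. f(p(a), a)  →  p(a)   [R3 at ε]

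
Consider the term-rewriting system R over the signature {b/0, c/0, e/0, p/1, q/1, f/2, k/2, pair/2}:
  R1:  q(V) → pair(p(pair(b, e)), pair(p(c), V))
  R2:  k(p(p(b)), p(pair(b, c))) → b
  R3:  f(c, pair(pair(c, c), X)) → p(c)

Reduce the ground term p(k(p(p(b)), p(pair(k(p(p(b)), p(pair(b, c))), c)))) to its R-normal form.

p(b)

1. p(k(p(p(b)), p(pair(k(p(p(b)), p(pair(b, c))), c))))  →  p(k(p(p(b)), p(pair(b, c))))   [R2 at 1.2.1.1]
2. p(k(p(p(b)), p(pair(b, c))))  →  p(b)   [R2 at 1]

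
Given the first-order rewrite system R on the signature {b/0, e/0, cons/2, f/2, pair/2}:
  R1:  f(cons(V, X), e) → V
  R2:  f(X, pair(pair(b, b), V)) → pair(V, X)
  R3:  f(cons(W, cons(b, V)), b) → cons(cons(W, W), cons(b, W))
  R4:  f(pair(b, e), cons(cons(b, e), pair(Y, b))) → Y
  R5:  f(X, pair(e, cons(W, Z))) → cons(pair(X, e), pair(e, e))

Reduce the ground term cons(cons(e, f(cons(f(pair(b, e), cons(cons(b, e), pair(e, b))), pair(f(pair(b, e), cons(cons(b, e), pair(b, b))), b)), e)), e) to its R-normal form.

cons(cons(e, e), e)

1. cons(cons(e, f(cons(f(pair(b, e), cons(cons(b, e), pair(e, b))), pair(f(pair(b, e), cons(cons(b, e), pair(b, b))), b)), e)), e)  →  cons(cons(e, f(pair(b, e), cons(cons(b, e), pair(e, b)))), e)   [R1 at 1.2]
2. cons(cons(e, f(pair(b, e), cons(cons(b, e), pair(e, b)))), e)  →  cons(cons(e, e), e)   [R4 at 1.2]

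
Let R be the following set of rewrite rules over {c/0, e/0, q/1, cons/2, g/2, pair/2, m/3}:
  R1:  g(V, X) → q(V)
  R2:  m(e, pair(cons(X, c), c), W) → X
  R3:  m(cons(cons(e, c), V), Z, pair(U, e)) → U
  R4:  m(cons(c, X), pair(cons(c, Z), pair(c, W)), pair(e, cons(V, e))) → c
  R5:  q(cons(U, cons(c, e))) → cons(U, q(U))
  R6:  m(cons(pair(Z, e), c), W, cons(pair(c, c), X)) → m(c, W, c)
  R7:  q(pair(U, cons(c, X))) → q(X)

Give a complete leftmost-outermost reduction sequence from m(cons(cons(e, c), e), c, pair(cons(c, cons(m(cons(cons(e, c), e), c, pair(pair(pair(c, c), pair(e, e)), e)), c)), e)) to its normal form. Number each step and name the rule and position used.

cons(c, cons(pair(pair(c, c), pair(e, e)), c))

1. m(cons(cons(e, c), e), c, pair(cons(c, cons(m(cons(cons(e, c), e), c, pair(pair(pair(c, c), pair(e, e)), e)), c)), e))  →  cons(c, cons(m(cons(cons(e, c), e), c, pair(pair(pair(c, c), pair(e, e)), e)), c))   [R3 at ε]
2. cons(c, cons(m(cons(cons(e, c), e), c, pair(pair(pair(c, c), pair(e, e)), e)), c))  →  cons(c, cons(pair(pair(c, c), pair(e, e)), c))   [R3 at 2.1]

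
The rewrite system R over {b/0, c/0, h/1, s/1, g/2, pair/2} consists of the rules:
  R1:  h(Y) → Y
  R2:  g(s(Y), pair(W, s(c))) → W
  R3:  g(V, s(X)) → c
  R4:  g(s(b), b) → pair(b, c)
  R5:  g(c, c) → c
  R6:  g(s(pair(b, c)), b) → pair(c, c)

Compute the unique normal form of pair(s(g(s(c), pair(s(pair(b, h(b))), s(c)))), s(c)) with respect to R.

pair(s(s(pair(b, b))), s(c))

1. pair(s(g(s(c), pair(s(pair(b, h(b))), s(c)))), s(c))  →  pair(s(s(pair(b, h(b)))), s(c))   [R2 at 1.1]
2. pair(s(s(pair(b, h(b)))), s(c))  →  pair(s(s(pair(b, b))), s(c))   [R1 at 1.1.1.2]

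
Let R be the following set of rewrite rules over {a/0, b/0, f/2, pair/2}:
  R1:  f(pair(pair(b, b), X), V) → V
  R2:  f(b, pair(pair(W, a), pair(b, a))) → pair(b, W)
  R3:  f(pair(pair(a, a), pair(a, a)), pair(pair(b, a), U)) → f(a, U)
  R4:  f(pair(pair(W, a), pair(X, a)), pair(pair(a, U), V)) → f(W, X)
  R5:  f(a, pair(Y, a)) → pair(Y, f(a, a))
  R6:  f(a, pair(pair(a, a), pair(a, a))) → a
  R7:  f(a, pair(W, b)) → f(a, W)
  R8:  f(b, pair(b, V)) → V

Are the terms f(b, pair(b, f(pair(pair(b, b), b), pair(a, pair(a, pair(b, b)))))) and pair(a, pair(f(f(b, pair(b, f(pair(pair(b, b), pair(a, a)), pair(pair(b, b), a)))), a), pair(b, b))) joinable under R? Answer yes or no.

yes — NF(t₁) = pair(a, pair(a, pair(b, b))), NF(t₂) = pair(a, pair(a, pair(b, b)))

Reduce t₁ = f(b, pair(b, f(pair(pair(b, b), b), pair(a, pair(a, pair(b, b)))))):
1. f(b, pair(b, f(pair(pair(b, b), b), pair(a, pair(a, pair(b, b))))))  →  f(pair(pair(b, b), b), pair(a, pair(a, pair(b, b))))   [R8 at ε]
2. f(pair(pair(b, b), b), pair(a, pair(a, pair(b, b))))  →  pair(a, pair(a, pair(b, b)))   [R1 at ε]

Reduce t₂ = pair(a, pair(f(f(b, pair(b, f(pair(pair(b, b), pair(a, a)), pair(pair(b, b), a)))), a), pair(b, b))):
1. pair(a, pair(f(f(b, pair(b, f(pair(pair(b, b), pair(a, a)), pair(pair(b, b), a)))), a), pair(b, b)))  →  pair(a, pair(f(f(pair(pair(b, b), pair(a, a)), pair(pair(b, b), a)), a), pair(b, b)))   [R8 at 2.1.1]
2. pair(a, pair(f(f(pair(pair(b, b), pair(a, a)), pair(pair(b, b), a)), a), pair(b, b)))  →  pair(a, pair(f(pair(pair(b, b), a), a), pair(b, b)))   [R1 at 2.1.1]
3. pair(a, pair(f(pair(pair(b, b), a), a), pair(b, b)))  →  pair(a, pair(a, pair(b, b)))   [R1 at 2.1]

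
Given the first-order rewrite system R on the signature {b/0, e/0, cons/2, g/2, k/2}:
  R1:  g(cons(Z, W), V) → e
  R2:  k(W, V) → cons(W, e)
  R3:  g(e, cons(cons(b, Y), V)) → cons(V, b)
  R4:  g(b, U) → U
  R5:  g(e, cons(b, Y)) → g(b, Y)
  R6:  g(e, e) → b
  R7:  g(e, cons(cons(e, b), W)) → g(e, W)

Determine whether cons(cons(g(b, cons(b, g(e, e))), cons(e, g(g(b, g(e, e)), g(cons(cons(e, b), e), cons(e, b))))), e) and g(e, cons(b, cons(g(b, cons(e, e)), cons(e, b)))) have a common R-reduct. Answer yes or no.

no — NF(t₁) = cons(cons(cons(b, b), cons(e, e)), e), NF(t₂) = cons(cons(e, e), cons(e, b))

Reduce t₁ = cons(cons(g(b, cons(b, g(e, e))), cons(e, g(g(b, g(e, e)), g(cons(cons(e, b), e), cons(e, b))))), e):
1. cons(cons(g(b, cons(b, g(e, e))), cons(e, g(g(b, g(e, e)), g(cons(cons(e, b), e), cons(e, b))))), e)  →  cons(cons(cons(b, g(e, e)), cons(e, g(g(b, g(e, e)), g(cons(cons(e, b), e), cons(e, b))))), e)   [R4 at 1.1]
2. cons(cons(cons(b, g(e, e)), cons(e, g(g(b, g(e, e)), g(cons(cons(e, b), e), cons(e, b))))), e)  →  cons(cons(cons(b, b), cons(e, g(g(b, g(e, e)), g(cons(cons(e, b), e), cons(e, b))))), e)   [R6 at 1.1.2]
3. cons(cons(cons(b, b), cons(e, g(g(b, g(e, e)), g(cons(cons(e, b), e), cons(e, b))))), e)  →  cons(cons(cons(b, b), cons(e, g(g(e, e), g(cons(cons(e, b), e), cons(e, b))))), e)   [R4 at 1.2.2.1]
4. cons(cons(cons(b, b), cons(e, g(g(e, e), g(cons(cons(e, b), e), cons(e, b))))), e)  →  cons(cons(cons(b, b), cons(e, g(b, g(cons(cons(e, b), e), cons(e, b))))), e)   [R6 at 1.2.2.1]
5. cons(cons(cons(b, b), cons(e, g(b, g(cons(cons(e, b), e), cons(e, b))))), e)  →  cons(cons(cons(b, b), cons(e, g(cons(cons(e, b), e), cons(e, b)))), e)   [R4 at 1.2.2]
6. cons(cons(cons(b, b), cons(e, g(cons(cons(e, b), e), cons(e, b)))), e)  →  cons(cons(cons(b, b), cons(e, e)), e)   [R1 at 1.2.2]

Reduce t₂ = g(e, cons(b, cons(g(b, cons(e, e)), cons(e, b)))):
1. g(e, cons(b, cons(g(b, cons(e, e)), cons(e, b))))  →  g(b, cons(g(b, cons(e, e)), cons(e, b)))   [R5 at ε]
2. g(b, cons(g(b, cons(e, e)), cons(e, b)))  →  cons(g(b, cons(e, e)), cons(e, b))   [R4 at ε]
3. cons(g(b, cons(e, e)), cons(e, b))  →  cons(cons(e, e), cons(e, b))   [R4 at 1]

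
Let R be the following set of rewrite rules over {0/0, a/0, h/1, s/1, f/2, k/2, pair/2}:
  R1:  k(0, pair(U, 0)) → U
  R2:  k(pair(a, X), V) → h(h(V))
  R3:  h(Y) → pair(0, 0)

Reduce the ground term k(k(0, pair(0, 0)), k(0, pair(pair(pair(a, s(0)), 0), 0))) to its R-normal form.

pair(a, s(0))

1. k(k(0, pair(0, 0)), k(0, pair(pair(pair(a, s(0)), 0), 0)))  →  k(0, k(0, pair(pair(pair(a, s(0)), 0), 0)))   [R1 at 1]
2. k(0, k(0, pair(pair(pair(a, s(0)), 0), 0)))  →  k(0, pair(pair(a, s(0)), 0))   [R1 at 2]
3. k(0, pair(pair(a, s(0)), 0))  →  pair(a, s(0))   [R1 at ε]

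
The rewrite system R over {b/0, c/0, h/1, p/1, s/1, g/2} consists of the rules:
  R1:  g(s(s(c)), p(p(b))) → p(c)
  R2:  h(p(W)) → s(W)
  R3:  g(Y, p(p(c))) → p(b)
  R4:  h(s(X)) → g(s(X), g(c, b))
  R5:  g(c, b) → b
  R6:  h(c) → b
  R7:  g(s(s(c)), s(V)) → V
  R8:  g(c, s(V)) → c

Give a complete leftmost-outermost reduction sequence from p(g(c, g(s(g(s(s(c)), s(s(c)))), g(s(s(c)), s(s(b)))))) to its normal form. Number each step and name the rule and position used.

p(b)

1. p(g(c, g(s(g(s(s(c)), s(s(c)))), g(s(s(c)), s(s(b))))))  →  p(g(c, g(s(s(c)), g(s(s(c)), s(s(b))))))   [R7 at 1.2.1.1]
2. p(g(c, g(s(s(c)), g(s(s(c)), s(s(b))))))  →  p(g(c, g(s(s(c)), s(b))))   [R7 at 1.2.2]
3. p(g(c, g(s(s(c)), s(b))))  →  p(g(c, b))   [R7 at 1.2]
4. p(g(c, b))  →  p(b)   [R5 at 1]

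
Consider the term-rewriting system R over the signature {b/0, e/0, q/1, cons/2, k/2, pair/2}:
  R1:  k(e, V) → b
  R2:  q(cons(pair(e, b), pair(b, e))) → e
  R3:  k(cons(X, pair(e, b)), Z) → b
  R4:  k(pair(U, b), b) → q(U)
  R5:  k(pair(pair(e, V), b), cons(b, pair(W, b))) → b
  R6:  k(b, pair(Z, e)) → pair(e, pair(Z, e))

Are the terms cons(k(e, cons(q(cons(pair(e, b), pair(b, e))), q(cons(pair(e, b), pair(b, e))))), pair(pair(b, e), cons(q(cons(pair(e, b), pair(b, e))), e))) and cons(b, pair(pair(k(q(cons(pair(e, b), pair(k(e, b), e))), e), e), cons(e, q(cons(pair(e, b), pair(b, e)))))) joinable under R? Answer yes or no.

yes — NF(t₁) = cons(b, pair(pair(b, e), cons(e, e))), NF(t₂) = cons(b, pair(pair(b, e), cons(e, e)))

Reduce t₁ = cons(k(e, cons(q(cons(pair(e, b), pair(b, e))), q(cons(pair(e, b), pair(b, e))))), pair(pair(b, e), cons(q(cons(pair(e, b), pair(b, e))), e))):
1. cons(k(e, cons(q(cons(pair(e, b), pair(b, e))), q(cons(pair(e, b), pair(b, e))))), pair(pair(b, e), cons(q(cons(pair(e, b), pair(b, e))), e)))  →  cons(b, pair(pair(b, e), cons(q(cons(pair(e, b), pair(b, e))), e)))   [R1 at 1]
2. cons(b, pair(pair(b, e), cons(q(cons(pair(e, b), pair(b, e))), e)))  →  cons(b, pair(pair(b, e), cons(e, e)))   [R2 at 2.2.1]

Reduce t₂ = cons(b, pair(pair(k(q(cons(pair(e, b), pair(k(e, b), e))), e), e), cons(e, q(cons(pair(e, b), pair(b, e)))))):
1. cons(b, pair(pair(k(q(cons(pair(e, b), pair(k(e, b), e))), e), e), cons(e, q(cons(pair(e, b), pair(b, e))))))  →  cons(b, pair(pair(k(q(cons(pair(e, b), pair(b, e))), e), e), cons(e, q(cons(pair(e, b), pair(b, e))))))   [R1 at 2.1.1.1.1.2.1]
2. cons(b, pair(pair(k(q(cons(pair(e, b), pair(b, e))), e), e), cons(e, q(cons(pair(e, b), pair(b, e))))))  →  cons(b, pair(pair(k(e, e), e), cons(e, q(cons(pair(e, b), pair(b, e))))))   [R2 at 2.1.1.1]
3. cons(b, pair(pair(k(e, e), e), cons(e, q(cons(pair(e, b), pair(b, e))))))  →  cons(b, pair(pair(b, e), cons(e, q(cons(pair(e, b), pair(b, e))))))   [R1 at 2.1.1]
4. cons(b, pair(pair(b, e), cons(e, q(cons(pair(e, b), pair(b, e))))))  →  cons(b, pair(pair(b, e), cons(e, e)))   [R2 at 2.2.2]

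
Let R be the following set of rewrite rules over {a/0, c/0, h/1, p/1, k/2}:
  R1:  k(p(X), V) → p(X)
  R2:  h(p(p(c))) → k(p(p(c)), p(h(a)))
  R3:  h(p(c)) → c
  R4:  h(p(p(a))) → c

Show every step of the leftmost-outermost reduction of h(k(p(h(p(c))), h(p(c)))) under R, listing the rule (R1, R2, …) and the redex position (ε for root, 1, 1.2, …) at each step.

1. h(k(p(h(p(c))), h(p(c))))  →  h(p(h(p(c))))   [R1 at 1]
2. h(p(h(p(c))))  →  h(p(c))   [R3 at 1.1]
3. h(p(c))  →  c   [R3 at ε]

c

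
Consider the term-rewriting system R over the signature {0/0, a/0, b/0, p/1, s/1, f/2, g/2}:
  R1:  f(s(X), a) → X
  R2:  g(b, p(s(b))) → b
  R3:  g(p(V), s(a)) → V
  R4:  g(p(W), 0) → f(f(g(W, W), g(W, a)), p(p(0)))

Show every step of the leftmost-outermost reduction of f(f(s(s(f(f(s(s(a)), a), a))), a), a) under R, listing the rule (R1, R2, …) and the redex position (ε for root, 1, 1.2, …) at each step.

1. f(f(s(s(f(f(s(s(a)), a), a))), a), a)  →  f(s(f(f(s(s(a)), a), a)), a)   [R1 at 1]
2. f(s(f(f(s(s(a)), a), a)), a)  →  f(f(s(s(a)), a), a)   [R1 at ε]
3. f(f(s(s(a)), a), a)  →  f(s(a), a)   [R1 at 1]
4. f(s(a), a)  →  a   [R1 at ε]

a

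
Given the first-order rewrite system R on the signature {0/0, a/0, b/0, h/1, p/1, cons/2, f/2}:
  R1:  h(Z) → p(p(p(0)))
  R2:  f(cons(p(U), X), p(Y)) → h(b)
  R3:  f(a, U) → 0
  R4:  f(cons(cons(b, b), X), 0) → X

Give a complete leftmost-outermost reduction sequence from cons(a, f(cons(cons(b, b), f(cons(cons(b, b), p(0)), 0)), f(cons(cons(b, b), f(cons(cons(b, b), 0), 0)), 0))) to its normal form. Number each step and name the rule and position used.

cons(a, p(0))

1. cons(a, f(cons(cons(b, b), f(cons(cons(b, b), p(0)), 0)), f(cons(cons(b, b), f(cons(cons(b, b), 0), 0)), 0)))  →  cons(a, f(cons(cons(b, b), p(0)), f(cons(cons(b, b), f(cons(cons(b, b), 0), 0)), 0)))   [R4 at 2.1.2]
2. cons(a, f(cons(cons(b, b), p(0)), f(cons(cons(b, b), f(cons(cons(b, b), 0), 0)), 0)))  →  cons(a, f(cons(cons(b, b), p(0)), f(cons(cons(b, b), 0), 0)))   [R4 at 2.2]
3. cons(a, f(cons(cons(b, b), p(0)), f(cons(cons(b, b), 0), 0)))  →  cons(a, f(cons(cons(b, b), p(0)), 0))   [R4 at 2.2]
4. cons(a, f(cons(cons(b, b), p(0)), 0))  →  cons(a, p(0))   [R4 at 2]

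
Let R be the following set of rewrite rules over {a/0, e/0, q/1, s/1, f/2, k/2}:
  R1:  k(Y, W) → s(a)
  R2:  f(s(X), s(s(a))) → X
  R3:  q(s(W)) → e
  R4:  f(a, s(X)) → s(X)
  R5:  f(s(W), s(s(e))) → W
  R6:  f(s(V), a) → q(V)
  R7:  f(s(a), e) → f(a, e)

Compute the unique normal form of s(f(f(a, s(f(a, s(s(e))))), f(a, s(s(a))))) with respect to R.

s(s(s(e)))

1. s(f(f(a, s(f(a, s(s(e))))), f(a, s(s(a)))))  →  s(f(s(f(a, s(s(e)))), f(a, s(s(a)))))   [R4 at 1.1]
2. s(f(s(f(a, s(s(e)))), f(a, s(s(a)))))  →  s(f(s(s(s(e))), f(a, s(s(a)))))   [R4 at 1.1.1]
3. s(f(s(s(s(e))), f(a, s(s(a)))))  →  s(f(s(s(s(e))), s(s(a))))   [R4 at 1.2]
4. s(f(s(s(s(e))), s(s(a))))  →  s(s(s(e)))   [R2 at 1]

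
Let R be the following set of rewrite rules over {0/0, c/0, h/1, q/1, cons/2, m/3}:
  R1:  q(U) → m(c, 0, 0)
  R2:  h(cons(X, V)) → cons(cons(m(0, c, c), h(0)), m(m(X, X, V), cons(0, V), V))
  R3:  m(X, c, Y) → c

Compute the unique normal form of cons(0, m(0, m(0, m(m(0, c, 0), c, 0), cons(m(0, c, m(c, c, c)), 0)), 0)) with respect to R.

cons(0, c)

1. cons(0, m(0, m(0, m(m(0, c, 0), c, 0), cons(m(0, c, m(c, c, c)), 0)), 0))  →  cons(0, m(0, m(0, c, cons(m(0, c, m(c, c, c)), 0)), 0))   [R3 at 2.2.2]
2. cons(0, m(0, m(0, c, cons(m(0, c, m(c, c, c)), 0)), 0))  →  cons(0, m(0, c, 0))   [R3 at 2.2]
3. cons(0, m(0, c, 0))  →  cons(0, c)   [R3 at 2]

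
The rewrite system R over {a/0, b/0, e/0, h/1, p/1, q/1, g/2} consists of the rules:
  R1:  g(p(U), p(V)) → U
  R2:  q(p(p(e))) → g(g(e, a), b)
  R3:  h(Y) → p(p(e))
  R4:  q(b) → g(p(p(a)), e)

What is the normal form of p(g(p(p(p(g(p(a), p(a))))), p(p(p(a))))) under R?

p(p(p(a)))

1. p(g(p(p(p(g(p(a), p(a))))), p(p(p(a)))))  →  p(p(p(g(p(a), p(a)))))   [R1 at 1]
2. p(p(p(g(p(a), p(a)))))  →  p(p(p(a)))   [R1 at 1.1.1]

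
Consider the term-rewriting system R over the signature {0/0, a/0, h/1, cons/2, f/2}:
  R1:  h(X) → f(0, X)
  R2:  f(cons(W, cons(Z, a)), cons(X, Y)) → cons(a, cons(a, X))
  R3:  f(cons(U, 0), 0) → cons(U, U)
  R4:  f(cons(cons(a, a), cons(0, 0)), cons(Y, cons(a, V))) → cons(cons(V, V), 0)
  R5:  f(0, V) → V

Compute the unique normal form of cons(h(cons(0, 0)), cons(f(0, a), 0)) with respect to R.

cons(cons(0, 0), cons(a, 0))

1. cons(h(cons(0, 0)), cons(f(0, a), 0))  →  cons(f(0, cons(0, 0)), cons(f(0, a), 0))   [R1 at 1]
2. cons(f(0, cons(0, 0)), cons(f(0, a), 0))  →  cons(cons(0, 0), cons(f(0, a), 0))   [R5 at 1]
3. cons(cons(0, 0), cons(f(0, a), 0))  →  cons(cons(0, 0), cons(a, 0))   [R5 at 2.1]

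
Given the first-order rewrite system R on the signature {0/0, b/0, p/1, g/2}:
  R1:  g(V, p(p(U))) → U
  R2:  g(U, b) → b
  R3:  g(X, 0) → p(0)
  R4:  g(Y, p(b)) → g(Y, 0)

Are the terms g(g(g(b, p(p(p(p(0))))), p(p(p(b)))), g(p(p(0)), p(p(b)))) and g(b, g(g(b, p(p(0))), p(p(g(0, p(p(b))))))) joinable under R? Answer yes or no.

Reduce t₁ = g(g(g(b, p(p(p(p(0))))), p(p(p(b)))), g(p(p(0)), p(p(b)))):
1. g(g(g(b, p(p(p(p(0))))), p(p(p(b)))), g(p(p(0)), p(p(b))))  →  g(p(b), g(p(p(0)), p(p(b))))   [R1 at 1]
2. g(p(b), g(p(p(0)), p(p(b))))  →  g(p(b), b)   [R1 at 2]
3. g(p(b), b)  →  b   [R2 at ε]

Reduce t₂ = g(b, g(g(b, p(p(0))), p(p(g(0, p(p(b))))))):
1. g(b, g(g(b, p(p(0))), p(p(g(0, p(p(b)))))))  →  g(b, g(0, p(p(b))))   [R1 at 2]
2. g(b, g(0, p(p(b))))  →  g(b, b)   [R1 at 2]
3. g(b, b)  →  b   [R2 at ε]

yes — NF(t₁) = b, NF(t₂) = b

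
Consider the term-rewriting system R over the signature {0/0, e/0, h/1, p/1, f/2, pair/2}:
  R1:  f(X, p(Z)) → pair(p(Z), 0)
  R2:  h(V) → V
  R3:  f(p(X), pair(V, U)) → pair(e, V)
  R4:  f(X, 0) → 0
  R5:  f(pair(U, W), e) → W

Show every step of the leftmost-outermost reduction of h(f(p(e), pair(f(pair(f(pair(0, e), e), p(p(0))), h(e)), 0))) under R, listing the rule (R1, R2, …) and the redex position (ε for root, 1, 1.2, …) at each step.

1. h(f(p(e), pair(f(pair(f(pair(0, e), e), p(p(0))), h(e)), 0)))  →  f(p(e), pair(f(pair(f(pair(0, e), e), p(p(0))), h(e)), 0))   [R2 at ε]
2. f(p(e), pair(f(pair(f(pair(0, e), e), p(p(0))), h(e)), 0))  →  pair(e, f(pair(f(pair(0, e), e), p(p(0))), h(e)))   [R3 at ε]
3. pair(e, f(pair(f(pair(0, e), e), p(p(0))), h(e)))  →  pair(e, f(pair(e, p(p(0))), h(e)))   [R5 at 2.1.1]
4. pair(e, f(pair(e, p(p(0))), h(e)))  →  pair(e, f(pair(e, p(p(0))), e))   [R2 at 2.2]
5. pair(e, f(pair(e, p(p(0))), e))  →  pair(e, p(p(0)))   [R5 at 2]

pair(e, p(p(0)))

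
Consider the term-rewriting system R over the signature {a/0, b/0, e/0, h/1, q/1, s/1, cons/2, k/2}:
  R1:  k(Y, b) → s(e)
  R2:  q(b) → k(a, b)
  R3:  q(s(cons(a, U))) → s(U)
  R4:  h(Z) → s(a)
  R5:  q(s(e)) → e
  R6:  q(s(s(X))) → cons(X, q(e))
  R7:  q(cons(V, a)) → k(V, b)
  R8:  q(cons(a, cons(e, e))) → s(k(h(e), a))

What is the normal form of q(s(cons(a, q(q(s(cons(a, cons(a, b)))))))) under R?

1. q(s(cons(a, q(q(s(cons(a, cons(a, b))))))))  →  s(q(q(s(cons(a, cons(a, b))))))   [R3 at ε]
2. s(q(q(s(cons(a, cons(a, b))))))  →  s(q(s(cons(a, b))))   [R3 at 1.1]
3. s(q(s(cons(a, b))))  →  s(s(b))   [R3 at 1]

s(s(b))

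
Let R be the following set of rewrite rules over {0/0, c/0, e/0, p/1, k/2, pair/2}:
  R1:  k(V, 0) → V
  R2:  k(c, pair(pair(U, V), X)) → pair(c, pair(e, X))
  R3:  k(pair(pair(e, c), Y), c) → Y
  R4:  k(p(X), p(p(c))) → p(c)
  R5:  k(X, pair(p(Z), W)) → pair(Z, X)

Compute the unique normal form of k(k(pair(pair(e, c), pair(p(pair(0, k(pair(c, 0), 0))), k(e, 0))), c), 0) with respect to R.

pair(p(pair(0, pair(c, 0))), e)

1. k(k(pair(pair(e, c), pair(p(pair(0, k(pair(c, 0), 0))), k(e, 0))), c), 0)  →  k(pair(pair(e, c), pair(p(pair(0, k(pair(c, 0), 0))), k(e, 0))), c)   [R1 at ε]
2. k(pair(pair(e, c), pair(p(pair(0, k(pair(c, 0), 0))), k(e, 0))), c)  →  pair(p(pair(0, k(pair(c, 0), 0))), k(e, 0))   [R3 at ε]
3. pair(p(pair(0, k(pair(c, 0), 0))), k(e, 0))  →  pair(p(pair(0, pair(c, 0))), k(e, 0))   [R1 at 1.1.2]
4. pair(p(pair(0, pair(c, 0))), k(e, 0))  →  pair(p(pair(0, pair(c, 0))), e)   [R1 at 2]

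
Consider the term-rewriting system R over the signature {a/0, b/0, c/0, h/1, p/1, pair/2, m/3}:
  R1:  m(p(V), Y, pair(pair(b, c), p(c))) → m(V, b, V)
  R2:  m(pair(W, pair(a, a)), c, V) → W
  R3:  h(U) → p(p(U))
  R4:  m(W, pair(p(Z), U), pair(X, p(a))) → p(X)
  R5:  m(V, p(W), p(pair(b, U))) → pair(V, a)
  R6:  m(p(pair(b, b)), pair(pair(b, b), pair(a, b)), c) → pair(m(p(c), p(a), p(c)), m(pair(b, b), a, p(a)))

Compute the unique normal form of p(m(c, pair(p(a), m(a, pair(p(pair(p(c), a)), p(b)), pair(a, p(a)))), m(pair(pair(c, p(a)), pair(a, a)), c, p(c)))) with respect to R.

1. p(m(c, pair(p(a), m(a, pair(p(pair(p(c), a)), p(b)), pair(a, p(a)))), m(pair(pair(c, p(a)), pair(a, a)), c, p(c))))  →  p(m(c, pair(p(a), p(a)), m(pair(pair(c, p(a)), pair(a, a)), c, p(c))))   [R4 at 1.2.2]
2. p(m(c, pair(p(a), p(a)), m(pair(pair(c, p(a)), pair(a, a)), c, p(c))))  →  p(m(c, pair(p(a), p(a)), pair(c, p(a))))   [R2 at 1.3]
3. p(m(c, pair(p(a), p(a)), pair(c, p(a))))  →  p(p(c))   [R4 at 1]

p(p(c))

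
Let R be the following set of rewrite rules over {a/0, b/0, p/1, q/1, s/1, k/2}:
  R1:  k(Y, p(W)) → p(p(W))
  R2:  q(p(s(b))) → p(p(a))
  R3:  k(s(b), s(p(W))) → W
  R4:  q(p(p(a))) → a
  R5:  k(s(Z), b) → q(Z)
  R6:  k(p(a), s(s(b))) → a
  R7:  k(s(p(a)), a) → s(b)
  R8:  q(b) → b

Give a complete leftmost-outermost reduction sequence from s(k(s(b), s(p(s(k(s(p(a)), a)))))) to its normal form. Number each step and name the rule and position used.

s(s(s(b)))

1. s(k(s(b), s(p(s(k(s(p(a)), a))))))  →  s(s(k(s(p(a)), a)))   [R3 at 1]
2. s(s(k(s(p(a)), a)))  →  s(s(s(b)))   [R7 at 1.1]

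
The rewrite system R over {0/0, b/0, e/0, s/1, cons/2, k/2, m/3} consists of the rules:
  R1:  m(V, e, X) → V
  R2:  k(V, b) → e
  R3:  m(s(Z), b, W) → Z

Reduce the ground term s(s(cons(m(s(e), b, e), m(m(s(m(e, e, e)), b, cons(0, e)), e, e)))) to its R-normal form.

s(s(cons(e, e)))

1. s(s(cons(m(s(e), b, e), m(m(s(m(e, e, e)), b, cons(0, e)), e, e))))  →  s(s(cons(e, m(m(s(m(e, e, e)), b, cons(0, e)), e, e))))   [R3 at 1.1.1]
2. s(s(cons(e, m(m(s(m(e, e, e)), b, cons(0, e)), e, e))))  →  s(s(cons(e, m(s(m(e, e, e)), b, cons(0, e)))))   [R1 at 1.1.2]
3. s(s(cons(e, m(s(m(e, e, e)), b, cons(0, e)))))  →  s(s(cons(e, m(e, e, e))))   [R3 at 1.1.2]
4. s(s(cons(e, m(e, e, e))))  →  s(s(cons(e, e)))   [R1 at 1.1.2]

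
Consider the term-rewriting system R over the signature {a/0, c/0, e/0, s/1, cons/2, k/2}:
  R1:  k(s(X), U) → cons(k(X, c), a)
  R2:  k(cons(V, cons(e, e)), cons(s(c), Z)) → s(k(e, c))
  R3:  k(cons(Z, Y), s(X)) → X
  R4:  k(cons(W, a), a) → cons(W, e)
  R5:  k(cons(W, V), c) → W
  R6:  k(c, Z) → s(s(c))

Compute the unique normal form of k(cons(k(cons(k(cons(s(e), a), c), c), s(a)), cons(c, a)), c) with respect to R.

a

1. k(cons(k(cons(k(cons(s(e), a), c), c), s(a)), cons(c, a)), c)  →  k(cons(k(cons(s(e), a), c), c), s(a))   [R5 at ε]
2. k(cons(k(cons(s(e), a), c), c), s(a))  →  a   [R3 at ε]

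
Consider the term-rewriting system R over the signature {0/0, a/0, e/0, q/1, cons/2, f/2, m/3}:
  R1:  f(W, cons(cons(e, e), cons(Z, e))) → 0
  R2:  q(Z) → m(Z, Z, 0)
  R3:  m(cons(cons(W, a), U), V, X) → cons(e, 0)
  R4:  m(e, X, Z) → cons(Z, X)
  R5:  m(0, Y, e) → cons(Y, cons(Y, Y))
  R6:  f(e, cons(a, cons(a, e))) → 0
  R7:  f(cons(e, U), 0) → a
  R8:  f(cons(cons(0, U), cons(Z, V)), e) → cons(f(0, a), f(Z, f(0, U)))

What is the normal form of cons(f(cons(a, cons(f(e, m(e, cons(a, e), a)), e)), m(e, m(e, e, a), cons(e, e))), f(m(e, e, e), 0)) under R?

cons(0, a)

1. cons(f(cons(a, cons(f(e, m(e, cons(a, e), a)), e)), m(e, m(e, e, a), cons(e, e))), f(m(e, e, e), 0))  →  cons(f(cons(a, cons(f(e, cons(a, cons(a, e))), e)), m(e, m(e, e, a), cons(e, e))), f(m(e, e, e), 0))   [R4 at 1.1.2.1.2]
2. cons(f(cons(a, cons(f(e, cons(a, cons(a, e))), e)), m(e, m(e, e, a), cons(e, e))), f(m(e, e, e), 0))  →  cons(f(cons(a, cons(0, e)), m(e, m(e, e, a), cons(e, e))), f(m(e, e, e), 0))   [R6 at 1.1.2.1]
3. cons(f(cons(a, cons(0, e)), m(e, m(e, e, a), cons(e, e))), f(m(e, e, e), 0))  →  cons(f(cons(a, cons(0, e)), cons(cons(e, e), m(e, e, a))), f(m(e, e, e), 0))   [R4 at 1.2]
4. cons(f(cons(a, cons(0, e)), cons(cons(e, e), m(e, e, a))), f(m(e, e, e), 0))  →  cons(f(cons(a, cons(0, e)), cons(cons(e, e), cons(a, e))), f(m(e, e, e), 0))   [R4 at 1.2.2]
5. cons(f(cons(a, cons(0, e)), cons(cons(e, e), cons(a, e))), f(m(e, e, e), 0))  →  cons(0, f(m(e, e, e), 0))   [R1 at 1]
6. cons(0, f(m(e, e, e), 0))  →  cons(0, f(cons(e, e), 0))   [R4 at 2.1]
7. cons(0, f(cons(e, e), 0))  →  cons(0, a)   [R7 at 2]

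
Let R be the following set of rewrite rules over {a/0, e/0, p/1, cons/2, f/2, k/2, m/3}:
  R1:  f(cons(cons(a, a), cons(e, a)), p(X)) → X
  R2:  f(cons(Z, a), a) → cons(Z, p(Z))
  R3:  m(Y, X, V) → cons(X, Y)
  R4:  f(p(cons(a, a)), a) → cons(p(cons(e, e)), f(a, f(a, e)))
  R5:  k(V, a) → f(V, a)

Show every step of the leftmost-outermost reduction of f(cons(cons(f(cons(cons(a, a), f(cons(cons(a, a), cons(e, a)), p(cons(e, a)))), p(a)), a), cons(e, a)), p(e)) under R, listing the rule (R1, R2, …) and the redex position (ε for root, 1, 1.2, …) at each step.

e

1. f(cons(cons(f(cons(cons(a, a), f(cons(cons(a, a), cons(e, a)), p(cons(e, a)))), p(a)), a), cons(e, a)), p(e))  →  f(cons(cons(f(cons(cons(a, a), cons(e, a)), p(a)), a), cons(e, a)), p(e))   [R1 at 1.1.1.1.2]
2. f(cons(cons(f(cons(cons(a, a), cons(e, a)), p(a)), a), cons(e, a)), p(e))  →  f(cons(cons(a, a), cons(e, a)), p(e))   [R1 at 1.1.1]
3. f(cons(cons(a, a), cons(e, a)), p(e))  →  e   [R1 at ε]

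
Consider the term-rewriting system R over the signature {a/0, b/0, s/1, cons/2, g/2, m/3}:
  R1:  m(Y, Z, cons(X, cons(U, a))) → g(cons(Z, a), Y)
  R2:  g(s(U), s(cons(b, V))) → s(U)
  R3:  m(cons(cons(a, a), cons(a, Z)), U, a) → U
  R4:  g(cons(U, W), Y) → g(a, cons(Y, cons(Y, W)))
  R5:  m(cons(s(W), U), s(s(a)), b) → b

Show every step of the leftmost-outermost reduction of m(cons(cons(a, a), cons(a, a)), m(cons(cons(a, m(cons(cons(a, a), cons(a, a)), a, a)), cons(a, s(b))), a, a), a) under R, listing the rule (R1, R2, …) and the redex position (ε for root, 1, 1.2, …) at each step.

1. m(cons(cons(a, a), cons(a, a)), m(cons(cons(a, m(cons(cons(a, a), cons(a, a)), a, a)), cons(a, s(b))), a, a), a)  →  m(cons(cons(a, m(cons(cons(a, a), cons(a, a)), a, a)), cons(a, s(b))), a, a)   [R3 at ε]
2. m(cons(cons(a, m(cons(cons(a, a), cons(a, a)), a, a)), cons(a, s(b))), a, a)  →  m(cons(cons(a, a), cons(a, s(b))), a, a)   [R3 at 1.1.2]
3. m(cons(cons(a, a), cons(a, s(b))), a, a)  →  a   [R3 at ε]

a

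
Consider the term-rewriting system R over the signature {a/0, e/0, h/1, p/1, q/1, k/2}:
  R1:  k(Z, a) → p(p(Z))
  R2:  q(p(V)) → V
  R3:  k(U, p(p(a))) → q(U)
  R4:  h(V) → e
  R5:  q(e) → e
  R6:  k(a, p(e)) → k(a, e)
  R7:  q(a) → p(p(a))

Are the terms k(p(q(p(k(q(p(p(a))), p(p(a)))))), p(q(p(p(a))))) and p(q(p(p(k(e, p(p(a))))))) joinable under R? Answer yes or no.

Reduce t₁ = k(p(q(p(k(q(p(p(a))), p(p(a)))))), p(q(p(p(a))))):
1. k(p(q(p(k(q(p(p(a))), p(p(a)))))), p(q(p(p(a)))))  →  k(p(k(q(p(p(a))), p(p(a)))), p(q(p(p(a)))))   [R2 at 1.1]
2. k(p(k(q(p(p(a))), p(p(a)))), p(q(p(p(a)))))  →  k(p(q(q(p(p(a))))), p(q(p(p(a)))))   [R3 at 1.1]
3. k(p(q(q(p(p(a))))), p(q(p(p(a)))))  →  k(p(q(p(a))), p(q(p(p(a)))))   [R2 at 1.1.1]
4. k(p(q(p(a))), p(q(p(p(a)))))  →  k(p(a), p(q(p(p(a)))))   [R2 at 1.1]
5. k(p(a), p(q(p(p(a)))))  →  k(p(a), p(p(a)))   [R2 at 2.1]
6. k(p(a), p(p(a)))  →  q(p(a))   [R3 at ε]
7. q(p(a))  →  a   [R2 at ε]

Reduce t₂ = p(q(p(p(k(e, p(p(a))))))):
1. p(q(p(p(k(e, p(p(a)))))))  →  p(p(k(e, p(p(a)))))   [R2 at 1]
2. p(p(k(e, p(p(a)))))  →  p(p(q(e)))   [R3 at 1.1]
3. p(p(q(e)))  →  p(p(e))   [R5 at 1.1]

no — NF(t₁) = a, NF(t₂) = p(p(e))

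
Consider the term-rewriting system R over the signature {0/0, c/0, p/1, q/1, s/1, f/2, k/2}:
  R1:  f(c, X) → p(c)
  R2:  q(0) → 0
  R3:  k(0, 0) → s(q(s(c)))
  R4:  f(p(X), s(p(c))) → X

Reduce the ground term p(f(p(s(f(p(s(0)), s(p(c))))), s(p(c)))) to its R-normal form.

p(s(s(0)))

1. p(f(p(s(f(p(s(0)), s(p(c))))), s(p(c))))  →  p(s(f(p(s(0)), s(p(c)))))   [R4 at 1]
2. p(s(f(p(s(0)), s(p(c)))))  →  p(s(s(0)))   [R4 at 1.1]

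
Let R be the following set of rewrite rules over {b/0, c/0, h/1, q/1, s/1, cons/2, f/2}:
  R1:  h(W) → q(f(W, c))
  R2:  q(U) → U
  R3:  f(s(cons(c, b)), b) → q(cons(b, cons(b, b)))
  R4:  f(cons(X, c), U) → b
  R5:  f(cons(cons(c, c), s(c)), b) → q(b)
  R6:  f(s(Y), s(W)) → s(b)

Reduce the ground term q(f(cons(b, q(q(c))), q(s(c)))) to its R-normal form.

1. q(f(cons(b, q(q(c))), q(s(c))))  →  f(cons(b, q(q(c))), q(s(c)))   [R2 at ε]
2. f(cons(b, q(q(c))), q(s(c)))  →  f(cons(b, q(c)), q(s(c)))   [R2 at 1.2]
3. f(cons(b, q(c)), q(s(c)))  →  f(cons(b, c), q(s(c)))   [R2 at 1.2]
4. f(cons(b, c), q(s(c)))  →  b   [R4 at ε]

b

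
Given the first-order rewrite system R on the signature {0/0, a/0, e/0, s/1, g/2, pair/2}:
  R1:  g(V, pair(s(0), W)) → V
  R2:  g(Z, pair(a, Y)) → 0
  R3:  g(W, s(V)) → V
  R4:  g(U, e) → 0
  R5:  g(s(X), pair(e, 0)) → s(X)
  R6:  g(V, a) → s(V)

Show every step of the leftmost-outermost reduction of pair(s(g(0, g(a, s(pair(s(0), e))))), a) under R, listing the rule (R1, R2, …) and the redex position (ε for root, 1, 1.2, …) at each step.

1. pair(s(g(0, g(a, s(pair(s(0), e))))), a)  →  pair(s(g(0, pair(s(0), e))), a)   [R3 at 1.1.2]
2. pair(s(g(0, pair(s(0), e))), a)  →  pair(s(0), a)   [R1 at 1.1]

pair(s(0), a)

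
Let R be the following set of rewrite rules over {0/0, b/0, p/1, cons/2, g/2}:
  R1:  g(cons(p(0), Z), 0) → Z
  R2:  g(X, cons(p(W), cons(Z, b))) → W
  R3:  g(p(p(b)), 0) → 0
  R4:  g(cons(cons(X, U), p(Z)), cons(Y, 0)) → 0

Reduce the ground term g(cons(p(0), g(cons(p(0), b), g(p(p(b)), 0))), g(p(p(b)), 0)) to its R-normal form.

b

1. g(cons(p(0), g(cons(p(0), b), g(p(p(b)), 0))), g(p(p(b)), 0))  →  g(cons(p(0), g(cons(p(0), b), 0)), g(p(p(b)), 0))   [R3 at 1.2.2]
2. g(cons(p(0), g(cons(p(0), b), 0)), g(p(p(b)), 0))  →  g(cons(p(0), b), g(p(p(b)), 0))   [R1 at 1.2]
3. g(cons(p(0), b), g(p(p(b)), 0))  →  g(cons(p(0), b), 0)   [R3 at 2]
4. g(cons(p(0), b), 0)  →  b   [R1 at ε]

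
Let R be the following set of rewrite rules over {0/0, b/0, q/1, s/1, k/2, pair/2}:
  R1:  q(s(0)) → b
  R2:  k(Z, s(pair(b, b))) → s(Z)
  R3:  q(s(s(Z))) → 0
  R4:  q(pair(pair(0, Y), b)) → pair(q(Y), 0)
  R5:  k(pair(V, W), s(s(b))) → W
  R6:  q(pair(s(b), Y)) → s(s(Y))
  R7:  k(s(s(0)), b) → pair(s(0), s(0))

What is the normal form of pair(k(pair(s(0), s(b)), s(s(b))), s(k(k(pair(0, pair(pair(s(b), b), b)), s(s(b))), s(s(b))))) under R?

1. pair(k(pair(s(0), s(b)), s(s(b))), s(k(k(pair(0, pair(pair(s(b), b), b)), s(s(b))), s(s(b)))))  →  pair(s(b), s(k(k(pair(0, pair(pair(s(b), b), b)), s(s(b))), s(s(b)))))   [R5 at 1]
2. pair(s(b), s(k(k(pair(0, pair(pair(s(b), b), b)), s(s(b))), s(s(b)))))  →  pair(s(b), s(k(pair(pair(s(b), b), b), s(s(b)))))   [R5 at 2.1.1]
3. pair(s(b), s(k(pair(pair(s(b), b), b), s(s(b)))))  →  pair(s(b), s(b))   [R5 at 2.1]

pair(s(b), s(b))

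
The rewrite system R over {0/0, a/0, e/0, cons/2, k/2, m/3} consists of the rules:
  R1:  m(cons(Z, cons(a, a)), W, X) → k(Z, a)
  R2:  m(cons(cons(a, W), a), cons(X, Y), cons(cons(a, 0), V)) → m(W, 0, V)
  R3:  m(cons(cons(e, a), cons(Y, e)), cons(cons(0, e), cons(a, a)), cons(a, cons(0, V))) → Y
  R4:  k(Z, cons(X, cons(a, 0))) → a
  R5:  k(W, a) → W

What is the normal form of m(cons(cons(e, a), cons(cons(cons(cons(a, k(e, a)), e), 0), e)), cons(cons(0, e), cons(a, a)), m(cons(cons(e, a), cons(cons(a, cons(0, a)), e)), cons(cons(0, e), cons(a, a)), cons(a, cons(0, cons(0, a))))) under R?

1. m(cons(cons(e, a), cons(cons(cons(cons(a, k(e, a)), e), 0), e)), cons(cons(0, e), cons(a, a)), m(cons(cons(e, a), cons(cons(a, cons(0, a)), e)), cons(cons(0, e), cons(a, a)), cons(a, cons(0, cons(0, a)))))  →  m(cons(cons(e, a), cons(cons(cons(cons(a, e), e), 0), e)), cons(cons(0, e), cons(a, a)), m(cons(cons(e, a), cons(cons(a, cons(0, a)), e)), cons(cons(0, e), cons(a, a)), cons(a, cons(0, cons(0, a)))))   [R5 at 1.2.1.1.1.2]
2. m(cons(cons(e, a), cons(cons(cons(cons(a, e), e), 0), e)), cons(cons(0, e), cons(a, a)), m(cons(cons(e, a), cons(cons(a, cons(0, a)), e)), cons(cons(0, e), cons(a, a)), cons(a, cons(0, cons(0, a)))))  →  m(cons(cons(e, a), cons(cons(cons(cons(a, e), e), 0), e)), cons(cons(0, e), cons(a, a)), cons(a, cons(0, a)))   [R3 at 3]
3. m(cons(cons(e, a), cons(cons(cons(cons(a, e), e), 0), e)), cons(cons(0, e), cons(a, a)), cons(a, cons(0, a)))  →  cons(cons(cons(a, e), e), 0)   [R3 at ε]

cons(cons(cons(a, e), e), 0)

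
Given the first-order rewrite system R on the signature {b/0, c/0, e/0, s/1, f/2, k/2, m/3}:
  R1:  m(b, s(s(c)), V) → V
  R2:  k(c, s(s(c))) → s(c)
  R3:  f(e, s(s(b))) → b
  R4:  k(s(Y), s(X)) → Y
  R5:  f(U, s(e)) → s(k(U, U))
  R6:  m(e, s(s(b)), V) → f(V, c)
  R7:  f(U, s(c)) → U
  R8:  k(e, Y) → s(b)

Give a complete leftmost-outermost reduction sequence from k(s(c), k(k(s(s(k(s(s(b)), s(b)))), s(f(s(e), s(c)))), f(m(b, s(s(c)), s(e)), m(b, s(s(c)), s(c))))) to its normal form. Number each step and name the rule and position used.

c

1. k(s(c), k(k(s(s(k(s(s(b)), s(b)))), s(f(s(e), s(c)))), f(m(b, s(s(c)), s(e)), m(b, s(s(c)), s(c)))))  →  k(s(c), k(s(k(s(s(b)), s(b))), f(m(b, s(s(c)), s(e)), m(b, s(s(c)), s(c)))))   [R4 at 2.1]
2. k(s(c), k(s(k(s(s(b)), s(b))), f(m(b, s(s(c)), s(e)), m(b, s(s(c)), s(c)))))  →  k(s(c), k(s(s(b)), f(m(b, s(s(c)), s(e)), m(b, s(s(c)), s(c)))))   [R4 at 2.1.1]
3. k(s(c), k(s(s(b)), f(m(b, s(s(c)), s(e)), m(b, s(s(c)), s(c)))))  →  k(s(c), k(s(s(b)), f(s(e), m(b, s(s(c)), s(c)))))   [R1 at 2.2.1]
4. k(s(c), k(s(s(b)), f(s(e), m(b, s(s(c)), s(c)))))  →  k(s(c), k(s(s(b)), f(s(e), s(c))))   [R1 at 2.2.2]
5. k(s(c), k(s(s(b)), f(s(e), s(c))))  →  k(s(c), k(s(s(b)), s(e)))   [R7 at 2.2]
6. k(s(c), k(s(s(b)), s(e)))  →  k(s(c), s(b))   [R4 at 2]
7. k(s(c), s(b))  →  c   [R4 at ε]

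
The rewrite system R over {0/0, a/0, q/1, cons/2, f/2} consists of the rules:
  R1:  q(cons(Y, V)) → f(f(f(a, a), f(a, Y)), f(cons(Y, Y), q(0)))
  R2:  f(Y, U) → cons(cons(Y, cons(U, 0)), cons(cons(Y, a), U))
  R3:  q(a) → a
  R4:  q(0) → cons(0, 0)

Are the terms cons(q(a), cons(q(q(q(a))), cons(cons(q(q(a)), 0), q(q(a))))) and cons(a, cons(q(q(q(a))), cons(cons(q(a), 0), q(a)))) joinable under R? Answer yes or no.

yes — NF(t₁) = cons(a, cons(a, cons(cons(a, 0), a))), NF(t₂) = cons(a, cons(a, cons(cons(a, 0), a)))

Reduce t₁ = cons(q(a), cons(q(q(q(a))), cons(cons(q(q(a)), 0), q(q(a))))):
1. cons(q(a), cons(q(q(q(a))), cons(cons(q(q(a)), 0), q(q(a)))))  →  cons(a, cons(q(q(q(a))), cons(cons(q(q(a)), 0), q(q(a)))))   [R3 at 1]
2. cons(a, cons(q(q(q(a))), cons(cons(q(q(a)), 0), q(q(a)))))  →  cons(a, cons(q(q(a)), cons(cons(q(q(a)), 0), q(q(a)))))   [R3 at 2.1.1.1]
3. cons(a, cons(q(q(a)), cons(cons(q(q(a)), 0), q(q(a)))))  →  cons(a, cons(q(a), cons(cons(q(q(a)), 0), q(q(a)))))   [R3 at 2.1.1]
4. cons(a, cons(q(a), cons(cons(q(q(a)), 0), q(q(a)))))  →  cons(a, cons(a, cons(cons(q(q(a)), 0), q(q(a)))))   [R3 at 2.1]
5. cons(a, cons(a, cons(cons(q(q(a)), 0), q(q(a)))))  →  cons(a, cons(a, cons(cons(q(a), 0), q(q(a)))))   [R3 at 2.2.1.1.1]
6. cons(a, cons(a, cons(cons(q(a), 0), q(q(a)))))  →  cons(a, cons(a, cons(cons(a, 0), q(q(a)))))   [R3 at 2.2.1.1]
7. cons(a, cons(a, cons(cons(a, 0), q(q(a)))))  →  cons(a, cons(a, cons(cons(a, 0), q(a))))   [R3 at 2.2.2.1]
8. cons(a, cons(a, cons(cons(a, 0), q(a))))  →  cons(a, cons(a, cons(cons(a, 0), a)))   [R3 at 2.2.2]

Reduce t₂ = cons(a, cons(q(q(q(a))), cons(cons(q(a), 0), q(a)))):
1. cons(a, cons(q(q(q(a))), cons(cons(q(a), 0), q(a))))  →  cons(a, cons(q(q(a)), cons(cons(q(a), 0), q(a))))   [R3 at 2.1.1.1]
2. cons(a, cons(q(q(a)), cons(cons(q(a), 0), q(a))))  →  cons(a, cons(q(a), cons(cons(q(a), 0), q(a))))   [R3 at 2.1.1]
3. cons(a, cons(q(a), cons(cons(q(a), 0), q(a))))  →  cons(a, cons(a, cons(cons(q(a), 0), q(a))))   [R3 at 2.1]
4. cons(a, cons(a, cons(cons(q(a), 0), q(a))))  →  cons(a, cons(a, cons(cons(a, 0), q(a))))   [R3 at 2.2.1.1]
5. cons(a, cons(a, cons(cons(a, 0), q(a))))  →  cons(a, cons(a, cons(cons(a, 0), a)))   [R3 at 2.2.2]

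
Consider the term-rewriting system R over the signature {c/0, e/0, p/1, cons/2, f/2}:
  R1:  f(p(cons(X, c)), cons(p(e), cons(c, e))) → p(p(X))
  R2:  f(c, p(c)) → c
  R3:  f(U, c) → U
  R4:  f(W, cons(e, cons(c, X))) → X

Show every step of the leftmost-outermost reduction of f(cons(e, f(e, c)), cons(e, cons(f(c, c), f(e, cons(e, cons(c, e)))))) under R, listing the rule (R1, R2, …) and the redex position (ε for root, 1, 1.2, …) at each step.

1. f(cons(e, f(e, c)), cons(e, cons(f(c, c), f(e, cons(e, cons(c, e))))))  →  f(cons(e, e), cons(e, cons(f(c, c), f(e, cons(e, cons(c, e))))))   [R3 at 1.2]
2. f(cons(e, e), cons(e, cons(f(c, c), f(e, cons(e, cons(c, e))))))  →  f(cons(e, e), cons(e, cons(c, f(e, cons(e, cons(c, e))))))   [R3 at 2.2.1]
3. f(cons(e, e), cons(e, cons(c, f(e, cons(e, cons(c, e))))))  →  f(e, cons(e, cons(c, e)))   [R4 at ε]
4. f(e, cons(e, cons(c, e)))  →  e   [R4 at ε]

e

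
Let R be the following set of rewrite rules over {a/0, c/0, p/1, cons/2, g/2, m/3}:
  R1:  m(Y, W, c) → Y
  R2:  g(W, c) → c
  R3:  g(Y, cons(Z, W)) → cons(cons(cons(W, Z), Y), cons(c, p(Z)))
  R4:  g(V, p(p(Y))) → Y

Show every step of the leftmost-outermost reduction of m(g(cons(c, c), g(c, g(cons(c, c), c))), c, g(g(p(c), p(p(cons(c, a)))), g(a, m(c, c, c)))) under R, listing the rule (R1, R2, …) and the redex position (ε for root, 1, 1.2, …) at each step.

1. m(g(cons(c, c), g(c, g(cons(c, c), c))), c, g(g(p(c), p(p(cons(c, a)))), g(a, m(c, c, c))))  →  m(g(cons(c, c), g(c, c)), c, g(g(p(c), p(p(cons(c, a)))), g(a, m(c, c, c))))   [R2 at 1.2.2]
2. m(g(cons(c, c), g(c, c)), c, g(g(p(c), p(p(cons(c, a)))), g(a, m(c, c, c))))  →  m(g(cons(c, c), c), c, g(g(p(c), p(p(cons(c, a)))), g(a, m(c, c, c))))   [R2 at 1.2]
3. m(g(cons(c, c), c), c, g(g(p(c), p(p(cons(c, a)))), g(a, m(c, c, c))))  →  m(c, c, g(g(p(c), p(p(cons(c, a)))), g(a, m(c, c, c))))   [R2 at 1]
4. m(c, c, g(g(p(c), p(p(cons(c, a)))), g(a, m(c, c, c))))  →  m(c, c, g(cons(c, a), g(a, m(c, c, c))))   [R4 at 3.1]
5. m(c, c, g(cons(c, a), g(a, m(c, c, c))))  →  m(c, c, g(cons(c, a), g(a, c)))   [R1 at 3.2.2]
6. m(c, c, g(cons(c, a), g(a, c)))  →  m(c, c, g(cons(c, a), c))   [R2 at 3.2]
7. m(c, c, g(cons(c, a), c))  →  m(c, c, c)   [R2 at 3]
8. m(c, c, c)  →  c   [R1 at ε]

c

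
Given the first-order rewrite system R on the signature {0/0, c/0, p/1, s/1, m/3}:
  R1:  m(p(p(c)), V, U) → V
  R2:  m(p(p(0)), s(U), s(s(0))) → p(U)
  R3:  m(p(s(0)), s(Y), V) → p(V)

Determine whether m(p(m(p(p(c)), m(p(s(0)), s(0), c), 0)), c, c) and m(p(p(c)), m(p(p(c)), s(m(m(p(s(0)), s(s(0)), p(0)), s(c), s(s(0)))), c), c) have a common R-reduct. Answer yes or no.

Reduce t₁ = m(p(m(p(p(c)), m(p(s(0)), s(0), c), 0)), c, c):
1. m(p(m(p(p(c)), m(p(s(0)), s(0), c), 0)), c, c)  →  m(p(m(p(s(0)), s(0), c)), c, c)   [R1 at 1.1]
2. m(p(m(p(s(0)), s(0), c)), c, c)  →  m(p(p(c)), c, c)   [R3 at 1.1]
3. m(p(p(c)), c, c)  →  c   [R1 at ε]

Reduce t₂ = m(p(p(c)), m(p(p(c)), s(m(m(p(s(0)), s(s(0)), p(0)), s(c), s(s(0)))), c), c):
1. m(p(p(c)), m(p(p(c)), s(m(m(p(s(0)), s(s(0)), p(0)), s(c), s(s(0)))), c), c)  →  m(p(p(c)), s(m(m(p(s(0)), s(s(0)), p(0)), s(c), s(s(0)))), c)   [R1 at ε]
2. m(p(p(c)), s(m(m(p(s(0)), s(s(0)), p(0)), s(c), s(s(0)))), c)  →  s(m(m(p(s(0)), s(s(0)), p(0)), s(c), s(s(0))))   [R1 at ε]
3. s(m(m(p(s(0)), s(s(0)), p(0)), s(c), s(s(0))))  →  s(m(p(p(0)), s(c), s(s(0))))   [R3 at 1.1]
4. s(m(p(p(0)), s(c), s(s(0))))  →  s(p(c))   [R2 at 1]

no — NF(t₁) = c, NF(t₂) = s(p(c))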